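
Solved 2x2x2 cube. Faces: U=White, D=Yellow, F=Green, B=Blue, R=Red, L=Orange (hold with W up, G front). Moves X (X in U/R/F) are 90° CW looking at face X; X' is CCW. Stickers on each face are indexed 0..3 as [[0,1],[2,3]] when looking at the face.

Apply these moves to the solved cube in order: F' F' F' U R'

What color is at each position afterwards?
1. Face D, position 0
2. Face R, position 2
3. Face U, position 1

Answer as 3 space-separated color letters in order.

Answer: R B B

Derivation:
After move 1 (F'): F=GGGG U=WWRR R=YRYR D=OOYY L=OWOW
After move 2 (F'): F=GGGG U=WWYY R=OROR D=WWYY L=OROR
After move 3 (F'): F=GGGG U=WWOO R=WRWR D=RRYY L=OYOY
After move 4 (U): U=OWOW F=WRGG R=BBWR B=OYBB L=GGOY
After move 5 (R'): R=BRBW U=OBOO F=WWGW D=RRYG B=YYRB
Query 1: D[0] = R
Query 2: R[2] = B
Query 3: U[1] = B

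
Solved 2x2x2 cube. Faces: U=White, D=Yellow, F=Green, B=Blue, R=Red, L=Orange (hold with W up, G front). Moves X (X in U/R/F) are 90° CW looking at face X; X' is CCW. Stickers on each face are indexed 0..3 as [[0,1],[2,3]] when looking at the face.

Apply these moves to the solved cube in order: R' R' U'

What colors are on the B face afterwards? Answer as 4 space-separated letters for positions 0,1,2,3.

After move 1 (R'): R=RRRR U=WBWB F=GWGW D=YGYG B=YBYB
After move 2 (R'): R=RRRR U=WYWY F=GBGB D=YWYW B=GBGB
After move 3 (U'): U=YYWW F=OOGB R=GBRR B=RRGB L=GBOO
Query: B face = RRGB

Answer: R R G B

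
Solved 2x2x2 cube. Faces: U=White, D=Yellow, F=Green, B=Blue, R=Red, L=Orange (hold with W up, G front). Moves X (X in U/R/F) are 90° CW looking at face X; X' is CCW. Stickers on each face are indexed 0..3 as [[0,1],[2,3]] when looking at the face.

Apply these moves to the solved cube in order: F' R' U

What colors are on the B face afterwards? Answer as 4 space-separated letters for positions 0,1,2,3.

After move 1 (F'): F=GGGG U=WWRR R=YRYR D=OOYY L=OWOW
After move 2 (R'): R=RRYY U=WBRB F=GWGR D=OGYG B=YBOB
After move 3 (U): U=RWBB F=RRGR R=YBYY B=OWOB L=GWOW
Query: B face = OWOB

Answer: O W O B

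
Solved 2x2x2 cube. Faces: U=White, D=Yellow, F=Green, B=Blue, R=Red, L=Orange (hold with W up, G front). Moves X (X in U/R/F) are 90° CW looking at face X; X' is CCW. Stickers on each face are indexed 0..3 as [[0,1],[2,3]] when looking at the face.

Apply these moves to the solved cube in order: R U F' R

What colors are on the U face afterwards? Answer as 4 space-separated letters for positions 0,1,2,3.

After move 1 (R): R=RRRR U=WGWG F=GYGY D=YBYB B=WBWB
After move 2 (U): U=WWGG F=RRGY R=WBRR B=OOWB L=GYOO
After move 3 (F'): F=RYRG U=WWWR R=BBYR D=YOYB L=GGOG
After move 4 (R): R=YBRB U=WYWG F=RORB D=YWYO B=ROWB
Query: U face = WYWG

Answer: W Y W G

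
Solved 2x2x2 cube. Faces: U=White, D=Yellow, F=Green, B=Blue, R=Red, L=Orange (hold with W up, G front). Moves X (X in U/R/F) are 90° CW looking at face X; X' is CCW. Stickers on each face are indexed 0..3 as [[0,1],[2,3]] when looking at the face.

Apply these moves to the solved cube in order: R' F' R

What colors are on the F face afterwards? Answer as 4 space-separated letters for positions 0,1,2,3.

After move 1 (R'): R=RRRR U=WBWB F=GWGW D=YGYG B=YBYB
After move 2 (F'): F=WWGG U=WBRR R=GRYR D=OOYG L=OBOW
After move 3 (R): R=YGRR U=WWRG F=WOGG D=OYYY B=RBBB
Query: F face = WOGG

Answer: W O G G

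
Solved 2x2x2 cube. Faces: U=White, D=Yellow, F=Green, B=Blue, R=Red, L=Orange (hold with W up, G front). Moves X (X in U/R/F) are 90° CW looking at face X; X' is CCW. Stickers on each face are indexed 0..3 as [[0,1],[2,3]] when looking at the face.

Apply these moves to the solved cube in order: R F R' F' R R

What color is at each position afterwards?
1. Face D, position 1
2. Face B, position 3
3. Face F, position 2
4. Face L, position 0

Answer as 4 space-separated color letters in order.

Answer: W B G O

Derivation:
After move 1 (R): R=RRRR U=WGWG F=GYGY D=YBYB B=WBWB
After move 2 (F): F=GGYY U=WGOO R=WRGR D=RRYB L=OYOB
After move 3 (R'): R=RRWG U=WWOW F=GGYO D=RGYY B=BBRB
After move 4 (F'): F=GOGY U=WWRW R=GRRG D=YBYY L=OWOO
After move 5 (R): R=RGGR U=WORY F=GBGY D=YRYB B=WBWB
After move 6 (R): R=GRRG U=WBRY F=GRGB D=YWYW B=YBOB
Query 1: D[1] = W
Query 2: B[3] = B
Query 3: F[2] = G
Query 4: L[0] = O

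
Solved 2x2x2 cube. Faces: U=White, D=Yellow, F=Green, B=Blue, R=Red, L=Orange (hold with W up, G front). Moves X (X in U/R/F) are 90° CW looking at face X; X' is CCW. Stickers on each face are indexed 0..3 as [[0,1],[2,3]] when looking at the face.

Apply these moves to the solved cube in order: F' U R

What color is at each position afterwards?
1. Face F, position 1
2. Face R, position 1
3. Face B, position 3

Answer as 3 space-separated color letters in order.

After move 1 (F'): F=GGGG U=WWRR R=YRYR D=OOYY L=OWOW
After move 2 (U): U=RWRW F=YRGG R=BBYR B=OWBB L=GGOW
After move 3 (R): R=YBRB U=RRRG F=YOGY D=OBYO B=WWWB
Query 1: F[1] = O
Query 2: R[1] = B
Query 3: B[3] = B

Answer: O B B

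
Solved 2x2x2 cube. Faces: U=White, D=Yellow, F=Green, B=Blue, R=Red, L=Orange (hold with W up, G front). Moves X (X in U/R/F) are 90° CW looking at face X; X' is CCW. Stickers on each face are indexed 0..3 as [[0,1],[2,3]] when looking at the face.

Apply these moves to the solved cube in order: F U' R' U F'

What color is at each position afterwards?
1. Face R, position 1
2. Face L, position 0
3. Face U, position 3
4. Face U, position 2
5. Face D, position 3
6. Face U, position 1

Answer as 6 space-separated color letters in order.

After move 1 (F): F=GGGG U=WWOO R=WRWR D=RRYY L=OYOY
After move 2 (U'): U=WOWO F=OYGG R=GGWR B=WRBB L=BBOY
After move 3 (R'): R=GRGW U=WBWW F=OOGO D=RYYG B=YRRB
After move 4 (U): U=WWWB F=GRGO R=YRGW B=BBRB L=OOOY
After move 5 (F'): F=ROGG U=WWYG R=YRRW D=OYYG L=OBOW
Query 1: R[1] = R
Query 2: L[0] = O
Query 3: U[3] = G
Query 4: U[2] = Y
Query 5: D[3] = G
Query 6: U[1] = W

Answer: R O G Y G W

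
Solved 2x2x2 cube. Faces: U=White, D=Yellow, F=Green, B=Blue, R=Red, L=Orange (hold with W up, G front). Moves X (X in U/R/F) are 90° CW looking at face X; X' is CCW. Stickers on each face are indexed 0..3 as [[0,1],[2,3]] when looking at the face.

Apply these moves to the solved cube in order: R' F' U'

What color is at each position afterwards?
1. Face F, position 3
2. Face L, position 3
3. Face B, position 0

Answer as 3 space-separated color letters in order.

Answer: G W G

Derivation:
After move 1 (R'): R=RRRR U=WBWB F=GWGW D=YGYG B=YBYB
After move 2 (F'): F=WWGG U=WBRR R=GRYR D=OOYG L=OBOW
After move 3 (U'): U=BRWR F=OBGG R=WWYR B=GRYB L=YBOW
Query 1: F[3] = G
Query 2: L[3] = W
Query 3: B[0] = G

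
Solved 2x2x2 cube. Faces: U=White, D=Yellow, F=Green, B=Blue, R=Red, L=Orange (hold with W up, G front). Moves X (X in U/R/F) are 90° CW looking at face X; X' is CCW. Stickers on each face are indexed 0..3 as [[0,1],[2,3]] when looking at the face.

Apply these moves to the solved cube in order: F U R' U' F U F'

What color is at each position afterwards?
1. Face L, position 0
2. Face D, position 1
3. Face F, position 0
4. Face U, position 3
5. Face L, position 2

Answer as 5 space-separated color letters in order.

Answer: G R W O O

Derivation:
After move 1 (F): F=GGGG U=WWOO R=WRWR D=RRYY L=OYOY
After move 2 (U): U=OWOW F=WRGG R=BBWR B=OYBB L=GGOY
After move 3 (R'): R=BRBW U=OBOO F=WWGW D=RRYG B=YYRB
After move 4 (U'): U=BOOO F=GGGW R=WWBW B=BRRB L=YYOY
After move 5 (F): F=GGWG U=BOYY R=OWOW D=BWYG L=YROR
After move 6 (U): U=YBYO F=OWWG R=BROW B=YRRB L=GGOR
After move 7 (F'): F=WGOW U=YBBO R=WRBW D=GRYG L=GOOY
Query 1: L[0] = G
Query 2: D[1] = R
Query 3: F[0] = W
Query 4: U[3] = O
Query 5: L[2] = O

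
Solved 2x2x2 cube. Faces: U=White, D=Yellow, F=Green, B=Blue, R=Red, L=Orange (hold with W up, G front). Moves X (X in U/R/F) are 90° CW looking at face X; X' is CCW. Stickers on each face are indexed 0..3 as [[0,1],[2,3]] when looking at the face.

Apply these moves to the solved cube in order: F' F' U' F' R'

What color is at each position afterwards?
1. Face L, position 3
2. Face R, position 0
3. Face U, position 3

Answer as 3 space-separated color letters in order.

Answer: W G O

Derivation:
After move 1 (F'): F=GGGG U=WWRR R=YRYR D=OOYY L=OWOW
After move 2 (F'): F=GGGG U=WWYY R=OROR D=WWYY L=OROR
After move 3 (U'): U=WYWY F=ORGG R=GGOR B=ORBB L=BBOR
After move 4 (F'): F=RGOG U=WYGO R=WGWR D=BRYY L=BYOW
After move 5 (R'): R=GRWW U=WBGO F=RYOO D=BGYG B=YRRB
Query 1: L[3] = W
Query 2: R[0] = G
Query 3: U[3] = O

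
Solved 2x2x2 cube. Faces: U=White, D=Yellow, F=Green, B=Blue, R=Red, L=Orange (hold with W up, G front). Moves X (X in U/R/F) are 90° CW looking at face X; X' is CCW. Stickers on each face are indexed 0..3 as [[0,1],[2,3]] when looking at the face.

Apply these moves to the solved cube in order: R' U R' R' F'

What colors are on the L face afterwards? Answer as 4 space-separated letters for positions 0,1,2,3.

After move 1 (R'): R=RRRR U=WBWB F=GWGW D=YGYG B=YBYB
After move 2 (U): U=WWBB F=RRGW R=YBRR B=OOYB L=GWOO
After move 3 (R'): R=BRYR U=WYBO F=RWGB D=YRYW B=GOGB
After move 4 (R'): R=RRBY U=WGBG F=RYGO D=YWYB B=WORB
After move 5 (F'): F=YORG U=WGRB R=WRYY D=WOYB L=GGOB
Query: L face = GGOB

Answer: G G O B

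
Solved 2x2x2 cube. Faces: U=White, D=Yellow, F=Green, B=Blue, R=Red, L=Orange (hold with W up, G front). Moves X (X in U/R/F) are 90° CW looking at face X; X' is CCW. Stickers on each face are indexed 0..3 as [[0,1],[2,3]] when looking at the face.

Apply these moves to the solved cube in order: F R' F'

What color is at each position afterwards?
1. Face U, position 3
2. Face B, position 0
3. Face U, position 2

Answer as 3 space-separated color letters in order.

Answer: W Y R

Derivation:
After move 1 (F): F=GGGG U=WWOO R=WRWR D=RRYY L=OYOY
After move 2 (R'): R=RRWW U=WBOB F=GWGO D=RGYG B=YBRB
After move 3 (F'): F=WOGG U=WBRW R=GRRW D=YYYG L=OBOO
Query 1: U[3] = W
Query 2: B[0] = Y
Query 3: U[2] = R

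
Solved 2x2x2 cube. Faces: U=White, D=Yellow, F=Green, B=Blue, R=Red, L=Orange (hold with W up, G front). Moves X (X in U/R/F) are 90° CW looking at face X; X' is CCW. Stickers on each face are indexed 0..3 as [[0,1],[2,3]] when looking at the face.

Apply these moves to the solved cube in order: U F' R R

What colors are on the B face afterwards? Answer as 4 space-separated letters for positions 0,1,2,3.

Answer: G O G B

Derivation:
After move 1 (U): U=WWWW F=RRGG R=BBRR B=OOBB L=GGOO
After move 2 (F'): F=RGRG U=WWBR R=YBYR D=GOYY L=GWOW
After move 3 (R): R=YYRB U=WGBG F=RORY D=GBYO B=ROWB
After move 4 (R): R=RYBY U=WOBY F=RBRO D=GWYR B=GOGB
Query: B face = GOGB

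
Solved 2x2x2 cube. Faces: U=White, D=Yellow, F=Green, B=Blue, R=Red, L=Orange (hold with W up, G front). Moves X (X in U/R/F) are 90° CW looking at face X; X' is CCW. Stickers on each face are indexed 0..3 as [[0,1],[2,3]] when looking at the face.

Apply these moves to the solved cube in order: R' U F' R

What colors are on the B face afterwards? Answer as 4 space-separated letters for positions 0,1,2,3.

After move 1 (R'): R=RRRR U=WBWB F=GWGW D=YGYG B=YBYB
After move 2 (U): U=WWBB F=RRGW R=YBRR B=OOYB L=GWOO
After move 3 (F'): F=RWRG U=WWYR R=GBYR D=WOYG L=GBOB
After move 4 (R): R=YGRB U=WWYG F=RORG D=WYYO B=ROWB
Query: B face = ROWB

Answer: R O W B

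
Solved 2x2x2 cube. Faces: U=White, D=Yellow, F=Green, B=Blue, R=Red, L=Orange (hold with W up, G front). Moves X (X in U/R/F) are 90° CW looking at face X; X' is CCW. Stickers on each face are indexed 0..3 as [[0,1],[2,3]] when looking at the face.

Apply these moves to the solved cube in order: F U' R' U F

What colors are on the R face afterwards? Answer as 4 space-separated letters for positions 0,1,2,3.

After move 1 (F): F=GGGG U=WWOO R=WRWR D=RRYY L=OYOY
After move 2 (U'): U=WOWO F=OYGG R=GGWR B=WRBB L=BBOY
After move 3 (R'): R=GRGW U=WBWW F=OOGO D=RYYG B=YRRB
After move 4 (U): U=WWWB F=GRGO R=YRGW B=BBRB L=OOOY
After move 5 (F): F=GGOR U=WWYO R=WRBW D=GYYG L=OROY
Query: R face = WRBW

Answer: W R B W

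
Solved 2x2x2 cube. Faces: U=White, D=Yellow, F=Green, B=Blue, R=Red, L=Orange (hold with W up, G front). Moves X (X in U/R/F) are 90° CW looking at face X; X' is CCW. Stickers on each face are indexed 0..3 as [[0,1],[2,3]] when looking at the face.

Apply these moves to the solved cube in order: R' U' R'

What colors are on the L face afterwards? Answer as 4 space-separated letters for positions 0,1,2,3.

After move 1 (R'): R=RRRR U=WBWB F=GWGW D=YGYG B=YBYB
After move 2 (U'): U=BBWW F=OOGW R=GWRR B=RRYB L=YBOO
After move 3 (R'): R=WRGR U=BYWR F=OBGW D=YOYW B=GRGB
Query: L face = YBOO

Answer: Y B O O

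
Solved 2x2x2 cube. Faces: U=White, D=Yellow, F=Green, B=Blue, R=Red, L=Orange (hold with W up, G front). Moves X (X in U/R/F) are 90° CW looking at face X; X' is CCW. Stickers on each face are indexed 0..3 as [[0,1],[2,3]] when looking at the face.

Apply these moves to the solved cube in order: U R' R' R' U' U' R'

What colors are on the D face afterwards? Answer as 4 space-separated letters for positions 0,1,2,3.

Answer: Y O Y Y

Derivation:
After move 1 (U): U=WWWW F=RRGG R=BBRR B=OOBB L=GGOO
After move 2 (R'): R=BRBR U=WBWO F=RWGW D=YRYG B=YOYB
After move 3 (R'): R=RRBB U=WYWY F=RBGO D=YWYW B=GORB
After move 4 (R'): R=RBRB U=WRWG F=RYGY D=YBYO B=WOWB
After move 5 (U'): U=RGWW F=GGGY R=RYRB B=RBWB L=WOOO
After move 6 (U'): U=GWRW F=WOGY R=GGRB B=RYWB L=RBOO
After move 7 (R'): R=GBGR U=GWRR F=WWGW D=YOYY B=OYBB
Query: D face = YOYY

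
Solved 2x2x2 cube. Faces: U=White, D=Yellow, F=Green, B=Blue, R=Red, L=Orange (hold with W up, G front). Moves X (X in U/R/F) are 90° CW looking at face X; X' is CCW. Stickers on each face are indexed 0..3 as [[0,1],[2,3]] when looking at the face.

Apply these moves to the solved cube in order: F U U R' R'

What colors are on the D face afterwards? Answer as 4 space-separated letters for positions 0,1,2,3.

After move 1 (F): F=GGGG U=WWOO R=WRWR D=RRYY L=OYOY
After move 2 (U): U=OWOW F=WRGG R=BBWR B=OYBB L=GGOY
After move 3 (U): U=OOWW F=BBGG R=OYWR B=GGBB L=WROY
After move 4 (R'): R=YROW U=OBWG F=BOGW D=RBYG B=YGRB
After move 5 (R'): R=RWYO U=ORWY F=BBGG D=ROYW B=GGBB
Query: D face = ROYW

Answer: R O Y W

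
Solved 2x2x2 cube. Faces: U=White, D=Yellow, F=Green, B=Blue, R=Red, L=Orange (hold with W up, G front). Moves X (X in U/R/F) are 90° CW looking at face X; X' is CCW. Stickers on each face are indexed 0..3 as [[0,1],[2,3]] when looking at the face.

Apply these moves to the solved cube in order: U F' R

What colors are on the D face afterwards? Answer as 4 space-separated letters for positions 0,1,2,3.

Answer: G B Y O

Derivation:
After move 1 (U): U=WWWW F=RRGG R=BBRR B=OOBB L=GGOO
After move 2 (F'): F=RGRG U=WWBR R=YBYR D=GOYY L=GWOW
After move 3 (R): R=YYRB U=WGBG F=RORY D=GBYO B=ROWB
Query: D face = GBYO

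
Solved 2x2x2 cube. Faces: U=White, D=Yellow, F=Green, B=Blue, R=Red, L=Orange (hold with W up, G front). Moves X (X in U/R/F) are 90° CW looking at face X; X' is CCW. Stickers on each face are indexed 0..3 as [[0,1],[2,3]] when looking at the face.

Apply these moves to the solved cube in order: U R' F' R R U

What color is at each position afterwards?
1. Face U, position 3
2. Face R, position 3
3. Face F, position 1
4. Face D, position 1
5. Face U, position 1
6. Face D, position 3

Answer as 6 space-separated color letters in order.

After move 1 (U): U=WWWW F=RRGG R=BBRR B=OOBB L=GGOO
After move 2 (R'): R=BRBR U=WBWO F=RWGW D=YRYG B=YOYB
After move 3 (F'): F=WWRG U=WBBB R=RRYR D=GOYG L=GOOW
After move 4 (R): R=YRRR U=WWBG F=WORG D=GYYY B=BOBB
After move 5 (R): R=RYRR U=WOBG F=WYRY D=GBYB B=GOWB
After move 6 (U): U=BWGO F=RYRY R=GORR B=GOWB L=WYOW
Query 1: U[3] = O
Query 2: R[3] = R
Query 3: F[1] = Y
Query 4: D[1] = B
Query 5: U[1] = W
Query 6: D[3] = B

Answer: O R Y B W B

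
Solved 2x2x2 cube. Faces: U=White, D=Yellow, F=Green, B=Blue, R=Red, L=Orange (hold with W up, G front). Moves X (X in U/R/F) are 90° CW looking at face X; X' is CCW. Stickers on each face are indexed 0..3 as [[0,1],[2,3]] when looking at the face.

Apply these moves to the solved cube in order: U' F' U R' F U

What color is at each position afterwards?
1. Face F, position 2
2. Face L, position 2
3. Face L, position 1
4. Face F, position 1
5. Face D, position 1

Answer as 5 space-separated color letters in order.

After move 1 (U'): U=WWWW F=OOGG R=GGRR B=RRBB L=BBOO
After move 2 (F'): F=OGOG U=WWGR R=YGYR D=BOYY L=BWOW
After move 3 (U): U=GWRW F=YGOG R=RRYR B=BWBB L=OGOW
After move 4 (R'): R=RRRY U=GBRB F=YWOW D=BGYG B=YWOB
After move 5 (F): F=OYWW U=GBWG R=RRBY D=RRYG L=OBOG
After move 6 (U): U=WGGB F=RRWW R=YWBY B=OBOB L=OYOG
Query 1: F[2] = W
Query 2: L[2] = O
Query 3: L[1] = Y
Query 4: F[1] = R
Query 5: D[1] = R

Answer: W O Y R R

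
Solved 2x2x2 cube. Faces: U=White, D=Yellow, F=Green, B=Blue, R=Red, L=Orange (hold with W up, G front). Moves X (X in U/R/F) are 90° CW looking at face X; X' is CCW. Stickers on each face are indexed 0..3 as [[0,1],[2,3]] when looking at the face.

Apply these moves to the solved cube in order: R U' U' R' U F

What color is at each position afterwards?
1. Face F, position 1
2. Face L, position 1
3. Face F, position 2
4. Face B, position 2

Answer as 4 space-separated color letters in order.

Answer: O Y W B

Derivation:
After move 1 (R): R=RRRR U=WGWG F=GYGY D=YBYB B=WBWB
After move 2 (U'): U=GGWW F=OOGY R=GYRR B=RRWB L=WBOO
After move 3 (U'): U=GWGW F=WBGY R=OORR B=GYWB L=RROO
After move 4 (R'): R=OROR U=GWGG F=WWGW D=YBYY B=BYBB
After move 5 (U): U=GGGW F=ORGW R=BYOR B=RRBB L=WWOO
After move 6 (F): F=GOWR U=GGOW R=GYWR D=OBYY L=WYOB
Query 1: F[1] = O
Query 2: L[1] = Y
Query 3: F[2] = W
Query 4: B[2] = B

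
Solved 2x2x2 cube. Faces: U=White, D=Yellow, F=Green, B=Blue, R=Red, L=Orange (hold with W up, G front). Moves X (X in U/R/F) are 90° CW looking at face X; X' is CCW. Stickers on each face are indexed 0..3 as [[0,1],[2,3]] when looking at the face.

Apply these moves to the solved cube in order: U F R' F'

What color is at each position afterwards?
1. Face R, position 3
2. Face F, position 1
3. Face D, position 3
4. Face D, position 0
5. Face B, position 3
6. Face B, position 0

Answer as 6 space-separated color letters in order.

After move 1 (U): U=WWWW F=RRGG R=BBRR B=OOBB L=GGOO
After move 2 (F): F=GRGR U=WWOG R=WBWR D=RBYY L=GYOY
After move 3 (R'): R=BRWW U=WBOO F=GWGG D=RRYR B=YOBB
After move 4 (F'): F=WGGG U=WBBW R=RRRW D=YYYR L=GOOO
Query 1: R[3] = W
Query 2: F[1] = G
Query 3: D[3] = R
Query 4: D[0] = Y
Query 5: B[3] = B
Query 6: B[0] = Y

Answer: W G R Y B Y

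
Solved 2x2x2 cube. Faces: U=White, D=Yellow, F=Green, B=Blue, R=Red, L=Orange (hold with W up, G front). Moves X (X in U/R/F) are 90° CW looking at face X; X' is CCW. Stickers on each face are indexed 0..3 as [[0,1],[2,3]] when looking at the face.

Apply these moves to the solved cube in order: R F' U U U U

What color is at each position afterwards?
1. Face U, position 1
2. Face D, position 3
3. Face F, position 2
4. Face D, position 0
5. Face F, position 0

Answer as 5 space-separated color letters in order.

Answer: G B G O Y

Derivation:
After move 1 (R): R=RRRR U=WGWG F=GYGY D=YBYB B=WBWB
After move 2 (F'): F=YYGG U=WGRR R=BRYR D=OOYB L=OGOW
After move 3 (U): U=RWRG F=BRGG R=WBYR B=OGWB L=YYOW
After move 4 (U): U=RRGW F=WBGG R=OGYR B=YYWB L=BROW
After move 5 (U): U=GRWR F=OGGG R=YYYR B=BRWB L=WBOW
After move 6 (U): U=WGRR F=YYGG R=BRYR B=WBWB L=OGOW
Query 1: U[1] = G
Query 2: D[3] = B
Query 3: F[2] = G
Query 4: D[0] = O
Query 5: F[0] = Y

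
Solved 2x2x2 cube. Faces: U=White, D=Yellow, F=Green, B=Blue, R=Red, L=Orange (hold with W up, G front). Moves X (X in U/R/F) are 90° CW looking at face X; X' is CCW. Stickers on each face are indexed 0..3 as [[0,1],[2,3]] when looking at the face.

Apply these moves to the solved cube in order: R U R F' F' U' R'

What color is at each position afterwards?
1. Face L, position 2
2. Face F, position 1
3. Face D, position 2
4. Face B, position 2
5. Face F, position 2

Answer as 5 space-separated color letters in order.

After move 1 (R): R=RRRR U=WGWG F=GYGY D=YBYB B=WBWB
After move 2 (U): U=WWGG F=RRGY R=WBRR B=OOWB L=GYOO
After move 3 (R): R=RWRB U=WRGY F=RBGB D=YWYO B=GOWB
After move 4 (F'): F=BBRG U=WRRR R=WWYB D=YOYO L=GYOG
After move 5 (F'): F=BGBR U=WRWY R=OWYB D=YGYO L=GROR
After move 6 (U'): U=RYWW F=GRBR R=BGYB B=OWWB L=GOOR
After move 7 (R'): R=GBBY U=RWWO F=GYBW D=YRYR B=OWGB
Query 1: L[2] = O
Query 2: F[1] = Y
Query 3: D[2] = Y
Query 4: B[2] = G
Query 5: F[2] = B

Answer: O Y Y G B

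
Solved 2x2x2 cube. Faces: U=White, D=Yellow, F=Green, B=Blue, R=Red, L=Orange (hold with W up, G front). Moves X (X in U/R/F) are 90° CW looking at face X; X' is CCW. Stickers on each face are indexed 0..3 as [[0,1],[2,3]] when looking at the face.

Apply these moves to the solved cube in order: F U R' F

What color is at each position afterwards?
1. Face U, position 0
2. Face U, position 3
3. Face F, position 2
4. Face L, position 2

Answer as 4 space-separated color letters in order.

Answer: O G W O

Derivation:
After move 1 (F): F=GGGG U=WWOO R=WRWR D=RRYY L=OYOY
After move 2 (U): U=OWOW F=WRGG R=BBWR B=OYBB L=GGOY
After move 3 (R'): R=BRBW U=OBOO F=WWGW D=RRYG B=YYRB
After move 4 (F): F=GWWW U=OBYG R=OROW D=BBYG L=GROR
Query 1: U[0] = O
Query 2: U[3] = G
Query 3: F[2] = W
Query 4: L[2] = O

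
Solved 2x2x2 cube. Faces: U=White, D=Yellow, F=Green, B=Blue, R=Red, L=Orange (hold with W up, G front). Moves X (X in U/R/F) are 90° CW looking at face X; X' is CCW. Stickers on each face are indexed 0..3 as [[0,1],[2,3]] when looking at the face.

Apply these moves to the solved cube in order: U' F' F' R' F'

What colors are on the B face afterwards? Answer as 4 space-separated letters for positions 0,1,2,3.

Answer: Y R W B

Derivation:
After move 1 (U'): U=WWWW F=OOGG R=GGRR B=RRBB L=BBOO
After move 2 (F'): F=OGOG U=WWGR R=YGYR D=BOYY L=BWOW
After move 3 (F'): F=GGOO U=WWYY R=OGBR D=WWYY L=BROG
After move 4 (R'): R=GROB U=WBYR F=GWOY D=WGYO B=YRWB
After move 5 (F'): F=WYGO U=WBGO R=GRWB D=RGYO L=BROY
Query: B face = YRWB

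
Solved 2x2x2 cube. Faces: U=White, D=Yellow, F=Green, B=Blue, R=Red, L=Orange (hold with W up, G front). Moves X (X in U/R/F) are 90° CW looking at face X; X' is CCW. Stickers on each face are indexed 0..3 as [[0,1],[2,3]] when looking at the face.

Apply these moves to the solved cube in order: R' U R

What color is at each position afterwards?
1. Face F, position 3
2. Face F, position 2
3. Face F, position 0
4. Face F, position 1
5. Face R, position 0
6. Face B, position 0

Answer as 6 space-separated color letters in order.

After move 1 (R'): R=RRRR U=WBWB F=GWGW D=YGYG B=YBYB
After move 2 (U): U=WWBB F=RRGW R=YBRR B=OOYB L=GWOO
After move 3 (R): R=RYRB U=WRBW F=RGGG D=YYYO B=BOWB
Query 1: F[3] = G
Query 2: F[2] = G
Query 3: F[0] = R
Query 4: F[1] = G
Query 5: R[0] = R
Query 6: B[0] = B

Answer: G G R G R B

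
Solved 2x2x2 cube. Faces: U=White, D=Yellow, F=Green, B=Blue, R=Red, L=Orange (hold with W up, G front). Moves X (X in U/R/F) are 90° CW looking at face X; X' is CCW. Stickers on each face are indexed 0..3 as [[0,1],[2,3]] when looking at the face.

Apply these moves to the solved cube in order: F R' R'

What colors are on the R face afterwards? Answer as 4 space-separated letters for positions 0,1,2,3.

Answer: R W R W

Derivation:
After move 1 (F): F=GGGG U=WWOO R=WRWR D=RRYY L=OYOY
After move 2 (R'): R=RRWW U=WBOB F=GWGO D=RGYG B=YBRB
After move 3 (R'): R=RWRW U=WROY F=GBGB D=RWYO B=GBGB
Query: R face = RWRW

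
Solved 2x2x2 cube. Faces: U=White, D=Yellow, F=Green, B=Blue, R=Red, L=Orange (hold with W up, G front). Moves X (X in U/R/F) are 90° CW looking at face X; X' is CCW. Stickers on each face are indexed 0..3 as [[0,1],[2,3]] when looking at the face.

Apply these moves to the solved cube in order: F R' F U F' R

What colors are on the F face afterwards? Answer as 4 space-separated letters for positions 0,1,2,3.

Answer: R G O G

Derivation:
After move 1 (F): F=GGGG U=WWOO R=WRWR D=RRYY L=OYOY
After move 2 (R'): R=RRWW U=WBOB F=GWGO D=RGYG B=YBRB
After move 3 (F): F=GGOW U=WBYY R=ORBW D=WRYG L=OROG
After move 4 (U): U=YWYB F=OROW R=YBBW B=ORRB L=GGOG
After move 5 (F'): F=RWOO U=YWYB R=RBWW D=GGYG L=GBOY
After move 6 (R): R=WRWB U=YWYO F=RGOG D=GRYO B=BRWB
Query: F face = RGOG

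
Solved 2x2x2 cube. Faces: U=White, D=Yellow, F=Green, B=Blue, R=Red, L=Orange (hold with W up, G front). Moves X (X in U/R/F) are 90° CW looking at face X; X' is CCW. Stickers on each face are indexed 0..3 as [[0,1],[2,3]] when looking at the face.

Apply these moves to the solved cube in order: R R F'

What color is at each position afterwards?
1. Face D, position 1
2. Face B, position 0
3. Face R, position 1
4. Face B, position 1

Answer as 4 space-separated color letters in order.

Answer: O G R B

Derivation:
After move 1 (R): R=RRRR U=WGWG F=GYGY D=YBYB B=WBWB
After move 2 (R): R=RRRR U=WYWY F=GBGB D=YWYW B=GBGB
After move 3 (F'): F=BBGG U=WYRR R=WRYR D=OOYW L=OYOW
Query 1: D[1] = O
Query 2: B[0] = G
Query 3: R[1] = R
Query 4: B[1] = B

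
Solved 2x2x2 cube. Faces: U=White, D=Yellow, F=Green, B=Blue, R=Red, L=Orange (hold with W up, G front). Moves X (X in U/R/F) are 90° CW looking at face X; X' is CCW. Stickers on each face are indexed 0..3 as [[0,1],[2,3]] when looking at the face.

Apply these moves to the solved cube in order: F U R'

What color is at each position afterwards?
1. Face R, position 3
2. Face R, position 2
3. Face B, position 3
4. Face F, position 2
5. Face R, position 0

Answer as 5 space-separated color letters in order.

Answer: W B B G B

Derivation:
After move 1 (F): F=GGGG U=WWOO R=WRWR D=RRYY L=OYOY
After move 2 (U): U=OWOW F=WRGG R=BBWR B=OYBB L=GGOY
After move 3 (R'): R=BRBW U=OBOO F=WWGW D=RRYG B=YYRB
Query 1: R[3] = W
Query 2: R[2] = B
Query 3: B[3] = B
Query 4: F[2] = G
Query 5: R[0] = B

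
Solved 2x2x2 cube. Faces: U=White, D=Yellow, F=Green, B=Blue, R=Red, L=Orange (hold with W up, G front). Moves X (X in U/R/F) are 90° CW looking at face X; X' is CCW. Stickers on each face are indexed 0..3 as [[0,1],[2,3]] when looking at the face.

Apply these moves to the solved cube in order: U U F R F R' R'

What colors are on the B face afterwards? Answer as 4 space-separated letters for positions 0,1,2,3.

Answer: O G G B

Derivation:
After move 1 (U): U=WWWW F=RRGG R=BBRR B=OOBB L=GGOO
After move 2 (U): U=WWWW F=BBGG R=OORR B=GGBB L=RROO
After move 3 (F): F=GBGB U=WWOR R=WOWR D=ROYY L=RYOY
After move 4 (R): R=WWRO U=WBOB F=GOGY D=RBYG B=RGWB
After move 5 (F): F=GGYO U=WBYY R=OWBO D=RWYG L=RROB
After move 6 (R'): R=WOOB U=WWYR F=GBYY D=RGYO B=GGWB
After move 7 (R'): R=OBWO U=WWYG F=GWYR D=RBYY B=OGGB
Query: B face = OGGB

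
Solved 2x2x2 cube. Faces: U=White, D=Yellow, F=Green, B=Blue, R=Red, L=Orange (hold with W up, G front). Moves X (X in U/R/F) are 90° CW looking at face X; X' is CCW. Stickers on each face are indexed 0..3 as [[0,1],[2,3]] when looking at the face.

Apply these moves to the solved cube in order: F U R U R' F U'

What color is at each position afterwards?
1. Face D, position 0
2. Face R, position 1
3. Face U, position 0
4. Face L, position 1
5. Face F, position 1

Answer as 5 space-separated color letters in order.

After move 1 (F): F=GGGG U=WWOO R=WRWR D=RRYY L=OYOY
After move 2 (U): U=OWOW F=WRGG R=BBWR B=OYBB L=GGOY
After move 3 (R): R=WBRB U=OROG F=WRGY D=RBYO B=WYWB
After move 4 (U): U=OOGR F=WBGY R=WYRB B=GGWB L=WROY
After move 5 (R'): R=YBWR U=OWGG F=WOGR D=RBYY B=OGBB
After move 6 (F): F=GWRO U=OWYR R=GBGR D=WYYY L=WROB
After move 7 (U'): U=WROY F=WRRO R=GWGR B=GBBB L=OGOB
Query 1: D[0] = W
Query 2: R[1] = W
Query 3: U[0] = W
Query 4: L[1] = G
Query 5: F[1] = R

Answer: W W W G R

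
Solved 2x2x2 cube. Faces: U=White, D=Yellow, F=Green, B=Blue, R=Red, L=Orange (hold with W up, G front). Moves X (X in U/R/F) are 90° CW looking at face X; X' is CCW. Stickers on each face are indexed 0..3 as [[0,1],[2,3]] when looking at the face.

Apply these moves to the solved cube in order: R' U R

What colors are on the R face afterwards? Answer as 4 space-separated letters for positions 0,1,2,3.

Answer: R Y R B

Derivation:
After move 1 (R'): R=RRRR U=WBWB F=GWGW D=YGYG B=YBYB
After move 2 (U): U=WWBB F=RRGW R=YBRR B=OOYB L=GWOO
After move 3 (R): R=RYRB U=WRBW F=RGGG D=YYYO B=BOWB
Query: R face = RYRB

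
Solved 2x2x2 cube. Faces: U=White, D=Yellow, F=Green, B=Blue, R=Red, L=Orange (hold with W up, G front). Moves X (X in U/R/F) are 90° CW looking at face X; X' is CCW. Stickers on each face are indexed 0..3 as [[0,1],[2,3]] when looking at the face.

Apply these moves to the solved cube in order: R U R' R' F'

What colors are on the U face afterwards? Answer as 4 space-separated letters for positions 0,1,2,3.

Answer: W B R B

Derivation:
After move 1 (R): R=RRRR U=WGWG F=GYGY D=YBYB B=WBWB
After move 2 (U): U=WWGG F=RRGY R=WBRR B=OOWB L=GYOO
After move 3 (R'): R=BRWR U=WWGO F=RWGG D=YRYY B=BOBB
After move 4 (R'): R=RRBW U=WBGB F=RWGO D=YWYG B=YORB
After move 5 (F'): F=WORG U=WBRB R=WRYW D=YOYG L=GBOG
Query: U face = WBRB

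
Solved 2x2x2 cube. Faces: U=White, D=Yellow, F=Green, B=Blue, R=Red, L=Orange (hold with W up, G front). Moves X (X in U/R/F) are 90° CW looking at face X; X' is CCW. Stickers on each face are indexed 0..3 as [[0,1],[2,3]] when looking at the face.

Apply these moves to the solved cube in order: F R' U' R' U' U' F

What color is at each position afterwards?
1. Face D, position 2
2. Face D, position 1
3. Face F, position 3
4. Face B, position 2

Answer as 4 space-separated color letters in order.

Answer: Y Y R G

Derivation:
After move 1 (F): F=GGGG U=WWOO R=WRWR D=RRYY L=OYOY
After move 2 (R'): R=RRWW U=WBOB F=GWGO D=RGYG B=YBRB
After move 3 (U'): U=BBWO F=OYGO R=GWWW B=RRRB L=YBOY
After move 4 (R'): R=WWGW U=BRWR F=OBGO D=RYYO B=GRGB
After move 5 (U'): U=RRBW F=YBGO R=OBGW B=WWGB L=GROY
After move 6 (U'): U=RWRB F=GRGO R=YBGW B=OBGB L=WWOY
After move 7 (F): F=GGOR U=RWYW R=RBBW D=GYYO L=WROY
Query 1: D[2] = Y
Query 2: D[1] = Y
Query 3: F[3] = R
Query 4: B[2] = G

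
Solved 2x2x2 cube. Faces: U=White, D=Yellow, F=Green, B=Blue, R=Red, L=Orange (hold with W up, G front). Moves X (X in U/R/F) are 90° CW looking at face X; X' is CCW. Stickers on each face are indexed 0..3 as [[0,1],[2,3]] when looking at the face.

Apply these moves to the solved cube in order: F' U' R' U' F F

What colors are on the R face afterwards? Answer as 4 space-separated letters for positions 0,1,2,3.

After move 1 (F'): F=GGGG U=WWRR R=YRYR D=OOYY L=OWOW
After move 2 (U'): U=WRWR F=OWGG R=GGYR B=YRBB L=BBOW
After move 3 (R'): R=GRGY U=WBWY F=ORGR D=OWYG B=YROB
After move 4 (U'): U=BYWW F=BBGR R=ORGY B=GROB L=YROW
After move 5 (F): F=GBRB U=BYWR R=WRWY D=GOYG L=YOOW
After move 6 (F): F=RGBB U=BYWO R=WRRY D=WWYG L=YGOO
Query: R face = WRRY

Answer: W R R Y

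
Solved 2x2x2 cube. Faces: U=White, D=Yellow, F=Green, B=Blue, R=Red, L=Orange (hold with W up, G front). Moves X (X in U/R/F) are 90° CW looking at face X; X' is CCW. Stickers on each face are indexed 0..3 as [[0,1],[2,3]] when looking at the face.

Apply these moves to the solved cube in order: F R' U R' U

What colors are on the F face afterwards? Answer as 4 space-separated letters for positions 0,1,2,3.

Answer: B W G B

Derivation:
After move 1 (F): F=GGGG U=WWOO R=WRWR D=RRYY L=OYOY
After move 2 (R'): R=RRWW U=WBOB F=GWGO D=RGYG B=YBRB
After move 3 (U): U=OWBB F=RRGO R=YBWW B=OYRB L=GWOY
After move 4 (R'): R=BWYW U=ORBO F=RWGB D=RRYO B=GYGB
After move 5 (U): U=BOOR F=BWGB R=GYYW B=GWGB L=RWOY
Query: F face = BWGB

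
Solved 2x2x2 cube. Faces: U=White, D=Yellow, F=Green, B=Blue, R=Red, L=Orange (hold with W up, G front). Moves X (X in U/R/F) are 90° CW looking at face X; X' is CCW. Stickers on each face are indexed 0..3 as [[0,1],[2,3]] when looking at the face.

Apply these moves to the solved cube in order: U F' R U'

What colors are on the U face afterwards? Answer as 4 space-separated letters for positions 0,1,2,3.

Answer: G G W B

Derivation:
After move 1 (U): U=WWWW F=RRGG R=BBRR B=OOBB L=GGOO
After move 2 (F'): F=RGRG U=WWBR R=YBYR D=GOYY L=GWOW
After move 3 (R): R=YYRB U=WGBG F=RORY D=GBYO B=ROWB
After move 4 (U'): U=GGWB F=GWRY R=RORB B=YYWB L=ROOW
Query: U face = GGWB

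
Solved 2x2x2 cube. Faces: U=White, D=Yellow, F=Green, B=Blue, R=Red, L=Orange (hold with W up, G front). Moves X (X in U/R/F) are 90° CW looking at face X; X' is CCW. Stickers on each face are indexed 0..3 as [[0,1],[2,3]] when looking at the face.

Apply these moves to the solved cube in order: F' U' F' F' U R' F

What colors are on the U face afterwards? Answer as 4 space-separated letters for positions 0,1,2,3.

Answer: O B G G

Derivation:
After move 1 (F'): F=GGGG U=WWRR R=YRYR D=OOYY L=OWOW
After move 2 (U'): U=WRWR F=OWGG R=GGYR B=YRBB L=BBOW
After move 3 (F'): F=WGOG U=WRGY R=OGOR D=BWYY L=BROW
After move 4 (F'): F=GGWO U=WROO R=WGBR D=RWYY L=BYOG
After move 5 (U): U=OWOR F=WGWO R=YRBR B=BYBB L=GGOG
After move 6 (R'): R=RRYB U=OBOB F=WWWR D=RGYO B=YYWB
After move 7 (F): F=WWRW U=OBGG R=ORBB D=YRYO L=GROG
Query: U face = OBGG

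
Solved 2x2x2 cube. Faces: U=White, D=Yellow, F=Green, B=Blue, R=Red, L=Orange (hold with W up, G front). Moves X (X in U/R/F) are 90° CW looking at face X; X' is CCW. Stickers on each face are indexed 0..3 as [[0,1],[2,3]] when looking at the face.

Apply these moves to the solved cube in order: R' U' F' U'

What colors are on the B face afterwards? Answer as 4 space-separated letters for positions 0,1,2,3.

Answer: G W Y B

Derivation:
After move 1 (R'): R=RRRR U=WBWB F=GWGW D=YGYG B=YBYB
After move 2 (U'): U=BBWW F=OOGW R=GWRR B=RRYB L=YBOO
After move 3 (F'): F=OWOG U=BBGR R=GWYR D=BOYG L=YWOW
After move 4 (U'): U=BRBG F=YWOG R=OWYR B=GWYB L=RROW
Query: B face = GWYB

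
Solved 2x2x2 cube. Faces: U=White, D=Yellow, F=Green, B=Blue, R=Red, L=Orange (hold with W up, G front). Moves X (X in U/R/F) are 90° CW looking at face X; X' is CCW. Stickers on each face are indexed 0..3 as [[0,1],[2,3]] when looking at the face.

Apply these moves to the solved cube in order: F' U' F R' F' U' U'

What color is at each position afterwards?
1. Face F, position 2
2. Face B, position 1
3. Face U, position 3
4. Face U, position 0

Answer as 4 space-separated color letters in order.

Answer: G B W W

Derivation:
After move 1 (F'): F=GGGG U=WWRR R=YRYR D=OOYY L=OWOW
After move 2 (U'): U=WRWR F=OWGG R=GGYR B=YRBB L=BBOW
After move 3 (F): F=GOGW U=WRWB R=WGRR D=YGYY L=BOOO
After move 4 (R'): R=GRWR U=WBWY F=GRGB D=YOYW B=YRGB
After move 5 (F'): F=RBGG U=WBGW R=ORYR D=OOYW L=BYOW
After move 6 (U'): U=BWWG F=BYGG R=RBYR B=ORGB L=YROW
After move 7 (U'): U=WGBW F=YRGG R=BYYR B=RBGB L=OROW
Query 1: F[2] = G
Query 2: B[1] = B
Query 3: U[3] = W
Query 4: U[0] = W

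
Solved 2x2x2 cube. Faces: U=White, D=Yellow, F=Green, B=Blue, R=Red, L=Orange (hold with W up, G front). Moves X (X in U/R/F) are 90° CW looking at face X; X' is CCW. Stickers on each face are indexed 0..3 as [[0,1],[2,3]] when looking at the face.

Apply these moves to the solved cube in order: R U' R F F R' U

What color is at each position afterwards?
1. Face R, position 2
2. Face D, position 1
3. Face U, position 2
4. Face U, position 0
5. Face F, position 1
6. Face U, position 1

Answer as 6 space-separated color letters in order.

Answer: O G W W Y G

Derivation:
After move 1 (R): R=RRRR U=WGWG F=GYGY D=YBYB B=WBWB
After move 2 (U'): U=GGWW F=OOGY R=GYRR B=RRWB L=WBOO
After move 3 (R): R=RGRY U=GOWY F=OBGB D=YWYR B=WRGB
After move 4 (F): F=GOBB U=GOOB R=WGYY D=RRYR L=WYOW
After move 5 (F): F=BGBO U=GOWY R=OGBY D=YWYR L=WROR
After move 6 (R'): R=GYOB U=GGWW F=BOBY D=YGYO B=RRWB
After move 7 (U): U=WGWG F=GYBY R=RROB B=WRWB L=BOOR
Query 1: R[2] = O
Query 2: D[1] = G
Query 3: U[2] = W
Query 4: U[0] = W
Query 5: F[1] = Y
Query 6: U[1] = G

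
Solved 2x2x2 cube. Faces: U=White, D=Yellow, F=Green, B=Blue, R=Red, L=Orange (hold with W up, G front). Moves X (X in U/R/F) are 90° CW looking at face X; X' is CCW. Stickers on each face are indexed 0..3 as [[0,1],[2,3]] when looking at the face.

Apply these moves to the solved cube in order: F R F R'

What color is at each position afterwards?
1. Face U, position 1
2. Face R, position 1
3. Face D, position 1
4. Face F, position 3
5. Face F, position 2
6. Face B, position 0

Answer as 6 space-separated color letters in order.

Answer: W R G Y Y B

Derivation:
After move 1 (F): F=GGGG U=WWOO R=WRWR D=RRYY L=OYOY
After move 2 (R): R=WWRR U=WGOG F=GRGY D=RBYB B=OBWB
After move 3 (F): F=GGYR U=WGYY R=OWGR D=RWYB L=OROB
After move 4 (R'): R=WROG U=WWYO F=GGYY D=RGYR B=BBWB
Query 1: U[1] = W
Query 2: R[1] = R
Query 3: D[1] = G
Query 4: F[3] = Y
Query 5: F[2] = Y
Query 6: B[0] = B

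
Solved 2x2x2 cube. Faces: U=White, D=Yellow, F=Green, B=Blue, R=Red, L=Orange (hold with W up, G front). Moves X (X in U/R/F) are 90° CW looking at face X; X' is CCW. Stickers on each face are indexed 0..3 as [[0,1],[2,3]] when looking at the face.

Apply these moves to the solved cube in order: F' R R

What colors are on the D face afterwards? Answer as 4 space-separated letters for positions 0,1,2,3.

After move 1 (F'): F=GGGG U=WWRR R=YRYR D=OOYY L=OWOW
After move 2 (R): R=YYRR U=WGRG F=GOGY D=OBYB B=RBWB
After move 3 (R): R=RYRY U=WORY F=GBGB D=OWYR B=GBGB
Query: D face = OWYR

Answer: O W Y R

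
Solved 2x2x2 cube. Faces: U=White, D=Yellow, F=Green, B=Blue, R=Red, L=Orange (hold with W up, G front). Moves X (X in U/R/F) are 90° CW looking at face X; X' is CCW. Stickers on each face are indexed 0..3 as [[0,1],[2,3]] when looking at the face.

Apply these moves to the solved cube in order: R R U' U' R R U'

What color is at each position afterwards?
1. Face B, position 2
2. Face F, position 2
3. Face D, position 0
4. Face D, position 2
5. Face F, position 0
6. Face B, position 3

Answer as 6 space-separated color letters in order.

Answer: B G Y Y R B

Derivation:
After move 1 (R): R=RRRR U=WGWG F=GYGY D=YBYB B=WBWB
After move 2 (R): R=RRRR U=WYWY F=GBGB D=YWYW B=GBGB
After move 3 (U'): U=YYWW F=OOGB R=GBRR B=RRGB L=GBOO
After move 4 (U'): U=YWYW F=GBGB R=OORR B=GBGB L=RROO
After move 5 (R): R=RORO U=YBYB F=GWGW D=YGYG B=WBWB
After move 6 (R): R=RROO U=YWYW F=GGGG D=YWYW B=BBBB
After move 7 (U'): U=WWYY F=RRGG R=GGOO B=RRBB L=BBOO
Query 1: B[2] = B
Query 2: F[2] = G
Query 3: D[0] = Y
Query 4: D[2] = Y
Query 5: F[0] = R
Query 6: B[3] = B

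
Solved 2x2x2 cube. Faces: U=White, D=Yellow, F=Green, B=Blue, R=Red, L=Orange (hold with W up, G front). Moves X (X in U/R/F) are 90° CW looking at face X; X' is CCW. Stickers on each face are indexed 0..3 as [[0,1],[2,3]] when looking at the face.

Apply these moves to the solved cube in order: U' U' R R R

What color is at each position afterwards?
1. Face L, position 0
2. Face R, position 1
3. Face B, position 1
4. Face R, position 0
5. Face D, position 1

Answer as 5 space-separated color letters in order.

After move 1 (U'): U=WWWW F=OOGG R=GGRR B=RRBB L=BBOO
After move 2 (U'): U=WWWW F=BBGG R=OORR B=GGBB L=RROO
After move 3 (R): R=RORO U=WBWG F=BYGY D=YBYG B=WGWB
After move 4 (R): R=RROO U=WYWY F=BBGG D=YWYW B=GGBB
After move 5 (R): R=OROR U=WBWG F=BWGW D=YBYG B=YGYB
Query 1: L[0] = R
Query 2: R[1] = R
Query 3: B[1] = G
Query 4: R[0] = O
Query 5: D[1] = B

Answer: R R G O B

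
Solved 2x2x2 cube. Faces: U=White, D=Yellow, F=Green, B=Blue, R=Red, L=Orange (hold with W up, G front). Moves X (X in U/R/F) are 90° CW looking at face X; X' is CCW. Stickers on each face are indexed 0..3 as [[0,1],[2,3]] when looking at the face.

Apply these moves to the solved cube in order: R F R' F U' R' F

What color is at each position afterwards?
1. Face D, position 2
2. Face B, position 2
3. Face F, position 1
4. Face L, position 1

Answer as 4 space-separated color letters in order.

Answer: Y R O W

Derivation:
After move 1 (R): R=RRRR U=WGWG F=GYGY D=YBYB B=WBWB
After move 2 (F): F=GGYY U=WGOO R=WRGR D=RRYB L=OYOB
After move 3 (R'): R=RRWG U=WWOW F=GGYO D=RGYY B=BBRB
After move 4 (F): F=YGOG U=WWBY R=ORWG D=WRYY L=OROG
After move 5 (U'): U=WYWB F=OROG R=YGWG B=ORRB L=BBOG
After move 6 (R'): R=GGYW U=WRWO F=OYOB D=WRYG B=YRRB
After move 7 (F): F=OOBY U=WRGB R=WGOW D=YGYG L=BWOR
Query 1: D[2] = Y
Query 2: B[2] = R
Query 3: F[1] = O
Query 4: L[1] = W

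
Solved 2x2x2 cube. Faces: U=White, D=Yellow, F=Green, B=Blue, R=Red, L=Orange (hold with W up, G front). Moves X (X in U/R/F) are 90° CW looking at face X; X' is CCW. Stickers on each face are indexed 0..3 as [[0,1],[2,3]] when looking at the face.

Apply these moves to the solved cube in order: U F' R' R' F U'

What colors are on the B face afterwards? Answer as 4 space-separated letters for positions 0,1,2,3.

Answer: B Y G B

Derivation:
After move 1 (U): U=WWWW F=RRGG R=BBRR B=OOBB L=GGOO
After move 2 (F'): F=RGRG U=WWBR R=YBYR D=GOYY L=GWOW
After move 3 (R'): R=BRYY U=WBBO F=RWRR D=GGYG B=YOOB
After move 4 (R'): R=RYBY U=WOBY F=RBRO D=GWYR B=GOGB
After move 5 (F): F=RROB U=WOWW R=BYYY D=BRYR L=GGOW
After move 6 (U'): U=OWWW F=GGOB R=RRYY B=BYGB L=GOOW
Query: B face = BYGB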